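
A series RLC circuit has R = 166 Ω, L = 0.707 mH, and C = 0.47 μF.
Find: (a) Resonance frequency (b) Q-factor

Step 1 — Resonance condition Im(Z)=0 gives ω₀ = 1/√(LC).
Step 2 — ω₀ = 1/√(0.000707·4.7e-07) = 5.486e+04 rad/s.
Step 3 — f₀ = ω₀/(2π) = 8731 Hz.
Step 4 — Series Q: Q = ω₀L/R = 5.486e+04·0.000707/166 = 0.2336.

(a) f₀ = 8731 Hz  (b) Q = 0.2336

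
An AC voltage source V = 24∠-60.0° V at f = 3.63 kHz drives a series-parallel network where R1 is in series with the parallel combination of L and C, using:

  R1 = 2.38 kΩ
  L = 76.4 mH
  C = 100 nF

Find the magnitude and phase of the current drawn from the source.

Step 1 — Angular frequency: ω = 2π·f = 2π·3630 = 2.281e+04 rad/s.
Step 2 — Component impedances:
  R1: Z = R = 2380 Ω
  L: Z = jωL = j·2.281e+04·0.0764 = 0 + j1743 Ω
  C: Z = 1/(jωC) = -j/(ω·C) = 0 - j438.4 Ω
Step 3 — Parallel branch: L || C = 1/(1/L + 1/C) = 0 - j585.9 Ω.
Step 4 — Series with R1: Z_total = R1 + (L || C) = 2380 - j585.9 Ω = 2451∠-13.8° Ω.
Step 5 — Source phasor: V = 24∠-60.0° V = 12 - j20.78 V.
Step 6 — Ohm's law: I = V / Z_total = (12 - j20.78) / (2380 - j585.9) = 0.006781 - j0.007064 A.
Step 7 — Convert to polar: |I| = 0.009792 A, ∠I = -46.2°.

I = 0.009792∠-46.2° A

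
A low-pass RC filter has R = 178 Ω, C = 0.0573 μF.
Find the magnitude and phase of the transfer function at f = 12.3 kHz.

Step 1 — Angular frequency: ω = 2π·1.23e+04 = 7.728e+04 rad/s.
Step 2 — Transfer function: H(jω) = 1/(1 + jωRC).
Step 3 — Denominator: 1 + jωRC = 1 + j·7.728e+04·178·5.73e-08 = 1 + j0.7882.
Step 4 — H = 0.6168 - j0.4862.
Step 5 — Magnitude: |H| = 0.7854 (-2.1 dB); phase: φ = -38.2°.

|H| = 0.7854 (-2.1 dB), φ = -38.2°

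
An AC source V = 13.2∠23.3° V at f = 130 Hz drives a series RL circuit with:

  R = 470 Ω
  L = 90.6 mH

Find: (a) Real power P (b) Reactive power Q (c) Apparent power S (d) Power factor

Step 1 — Angular frequency: ω = 2π·f = 2π·130 = 816.8 rad/s.
Step 2 — Component impedances:
  R: Z = R = 470 Ω
  L: Z = jωL = j·816.8·0.0906 = 0 + j74 Ω
Step 3 — Series combination: Z_total = R + L = 470 + j74 Ω = 475.8∠8.9° Ω.
Step 4 — Source phasor: V = 13.2∠23.3° V = 12.12 + j5.221 V.
Step 5 — Current: I = V / Z = 0.02688 + j0.006877 A = 0.02774∠14.4° A.
Step 6 — Complex power: S = V·I* = 0.3618 + j0.05696 VA.
Step 7 — Real power: P = Re(S) = 0.3618 W.
Step 8 — Reactive power: Q = Im(S) = 0.05696 VAR.
Step 9 — Apparent power: |S| = 0.3662 VA.
Step 10 — Power factor: PF = P/|S| = 0.9878 (lagging).

(a) P = 0.3618 W  (b) Q = 0.05696 VAR  (c) S = 0.3662 VA  (d) PF = 0.9878 (lagging)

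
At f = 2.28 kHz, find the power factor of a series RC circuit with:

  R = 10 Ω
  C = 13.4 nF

Step 1 — Angular frequency: ω = 2π·f = 2π·2280 = 1.433e+04 rad/s.
Step 2 — Component impedances:
  R: Z = R = 10 Ω
  C: Z = 1/(jωC) = -j/(ω·C) = 0 - j5209 Ω
Step 3 — Series combination: Z_total = R + C = 10 - j5209 Ω = 5209∠-89.9° Ω.
Step 4 — Power factor: PF = cos(φ) = Re(Z)/|Z| = 10/5209 = 0.00192.
Step 5 — Type: Im(Z) = -5209 ⇒ leading (phase φ = -89.9°).

PF = 0.00192 (leading, φ = -89.9°)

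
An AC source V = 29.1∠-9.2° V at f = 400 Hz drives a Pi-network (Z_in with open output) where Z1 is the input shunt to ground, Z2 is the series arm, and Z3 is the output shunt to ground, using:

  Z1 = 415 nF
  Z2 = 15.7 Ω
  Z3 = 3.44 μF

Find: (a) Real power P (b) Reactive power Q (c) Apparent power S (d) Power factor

Step 1 — Angular frequency: ω = 2π·f = 2π·400 = 2513 rad/s.
Step 2 — Component impedances:
  Z1: Z = 1/(jωC) = -j/(ω·C) = 0 - j958.8 Ω
  Z2: Z = R = 15.7 Ω
  Z3: Z = 1/(jωC) = -j/(ω·C) = 0 - j115.7 Ω
Step 3 — With open output, the series arm Z2 and the output shunt Z3 appear in series to ground: Z2 + Z3 = 15.7 - j115.7 Ω.
Step 4 — Parallel with input shunt Z1: Z_in = Z1 || (Z2 + Z3) = 12.5 - j103.4 Ω = 104.1∠-83.1° Ω.
Step 5 — Source phasor: V = 29.1∠-9.2° V = 28.73 - j4.653 V.
Step 6 — Current: I = V / Z = 0.07745 + j0.2685 A = 0.2794∠73.9° A.
Step 7 — Complex power: S = V·I* = 0.9758 - j8.072 VA.
Step 8 — Real power: P = Re(S) = 0.9758 W.
Step 9 — Reactive power: Q = Im(S) = -8.072 VAR.
Step 10 — Apparent power: |S| = 8.131 VA.
Step 11 — Power factor: PF = P/|S| = 0.12 (leading).

(a) P = 0.9758 W  (b) Q = -8.072 VAR  (c) S = 8.131 VA  (d) PF = 0.12 (leading)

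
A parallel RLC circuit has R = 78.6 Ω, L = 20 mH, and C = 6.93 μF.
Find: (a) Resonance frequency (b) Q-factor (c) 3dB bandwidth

Step 1 — Resonance: ω₀ = 1/√(LC) = 1/√(0.02·6.93e-06) = 2686 rad/s.
Step 2 — f₀ = ω₀/(2π) = 427.5 Hz.
Step 3 — Parallel Q: Q = R/(ω₀L) = 78.6/(2686·0.02) = 1.463.
Step 4 — Bandwidth: Δω = ω₀/Q = 1836 rad/s; BW = Δω/(2π) = 292.2 Hz.

(a) f₀ = 427.5 Hz  (b) Q = 1.463  (c) BW = 292.2 Hz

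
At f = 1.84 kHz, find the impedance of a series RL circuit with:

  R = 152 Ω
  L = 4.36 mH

Step 1 — Angular frequency: ω = 2π·f = 2π·1840 = 1.156e+04 rad/s.
Step 2 — Component impedances:
  R: Z = R = 152 Ω
  L: Z = jωL = j·1.156e+04·0.00436 = 0 + j50.41 Ω
Step 3 — Series combination: Z_total = R + L = 152 + j50.41 Ω = 160.1∠18.3° Ω.

Z = 152 + j50.41 Ω = 160.1∠18.3° Ω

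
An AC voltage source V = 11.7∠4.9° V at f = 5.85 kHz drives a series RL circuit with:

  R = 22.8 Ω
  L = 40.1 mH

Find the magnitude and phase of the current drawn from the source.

Step 1 — Angular frequency: ω = 2π·f = 2π·5850 = 3.676e+04 rad/s.
Step 2 — Component impedances:
  R: Z = R = 22.8 Ω
  L: Z = jωL = j·3.676e+04·0.0401 = 0 + j1474 Ω
Step 3 — Series combination: Z_total = R + L = 22.8 + j1474 Ω = 1474∠89.1° Ω.
Step 4 — Source phasor: V = 11.7∠4.9° V = 11.66 + j0.9994 V.
Step 5 — Ohm's law: I = V / Z_total = (11.66 + j0.9994) / (22.8 + j1474) = 0.0008002 - j0.007897 A.
Step 6 — Convert to polar: |I| = 0.007937 A, ∠I = -84.2°.

I = 0.007937∠-84.2° A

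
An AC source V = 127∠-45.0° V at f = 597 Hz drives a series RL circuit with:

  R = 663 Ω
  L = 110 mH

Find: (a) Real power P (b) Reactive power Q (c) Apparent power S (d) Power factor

Step 1 — Angular frequency: ω = 2π·f = 2π·597 = 3751 rad/s.
Step 2 — Component impedances:
  R: Z = R = 663 Ω
  L: Z = jωL = j·3751·0.11 = 0 + j412.6 Ω
Step 3 — Series combination: Z_total = R + L = 663 + j412.6 Ω = 780.9∠31.9° Ω.
Step 4 — Source phasor: V = 127∠-45.0° V = 89.8 - j89.8 V.
Step 5 — Current: I = V / Z = 0.03687 - j0.1584 A = 0.1626∠-76.9° A.
Step 6 — Complex power: S = V·I* = 17.54 + j10.91 VA.
Step 7 — Real power: P = Re(S) = 17.54 W.
Step 8 — Reactive power: Q = Im(S) = 10.91 VAR.
Step 9 — Apparent power: |S| = 20.65 VA.
Step 10 — Power factor: PF = P/|S| = 0.849 (lagging).

(a) P = 17.54 W  (b) Q = 10.91 VAR  (c) S = 20.65 VA  (d) PF = 0.849 (lagging)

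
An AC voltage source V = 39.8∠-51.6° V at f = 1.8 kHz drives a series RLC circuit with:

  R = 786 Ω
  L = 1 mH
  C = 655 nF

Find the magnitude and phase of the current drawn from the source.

Step 1 — Angular frequency: ω = 2π·f = 2π·1800 = 1.131e+04 rad/s.
Step 2 — Component impedances:
  R: Z = R = 786 Ω
  L: Z = jωL = j·1.131e+04·0.001 = 0 + j11.31 Ω
  C: Z = 1/(jωC) = -j/(ω·C) = 0 - j135 Ω
Step 3 — Series combination: Z_total = R + L + C = 786 - j123.7 Ω = 795.7∠-8.9° Ω.
Step 4 — Source phasor: V = 39.8∠-51.6° V = 24.72 - j31.19 V.
Step 5 — Ohm's law: I = V / Z_total = (24.72 - j31.19) / (786 - j123.7) = 0.03679 - j0.03389 A.
Step 6 — Convert to polar: |I| = 0.05002 A, ∠I = -42.7°.

I = 0.05002∠-42.7° A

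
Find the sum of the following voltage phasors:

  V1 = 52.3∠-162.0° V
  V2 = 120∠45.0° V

Step 1 — Convert each phasor to rectangular form:
  V1 = 52.3·(cos(-162.0°) + j·sin(-162.0°)) = -49.74 - j16.16 V
  V2 = 120·(cos(45.0°) + j·sin(45.0°)) = 84.85 + j84.85 V
Step 2 — Sum components: V_total = 35.11 + j68.69 V.
Step 3 — Convert to polar: |V_total| = 77.15 V, ∠V_total = 62.9°.

V_total = 77.15∠62.9° V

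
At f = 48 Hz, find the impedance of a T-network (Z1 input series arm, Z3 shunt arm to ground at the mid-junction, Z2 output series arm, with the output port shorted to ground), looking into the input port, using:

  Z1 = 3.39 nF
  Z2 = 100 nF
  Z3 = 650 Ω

Step 1 — Angular frequency: ω = 2π·f = 2π·48 = 301.6 rad/s.
Step 2 — Component impedances:
  Z1: Z = 1/(jωC) = -j/(ω·C) = 0 - j9.781e+05 Ω
  Z2: Z = 1/(jωC) = -j/(ω·C) = 0 - j3.316e+04 Ω
  Z3: Z = R = 650 Ω
Step 3 — With the output port shorted to ground, the output series arm Z2 runs from the junction to ground; the shunt arm Z3 also runs from the junction to ground. They appear in parallel: Z3 || Z2 = 649.8 - j12.74 Ω.
Step 4 — Series with input arm Z1: Z_in = Z1 + (Z3 || Z2) = 649.8 - j9.781e+05 Ω = 9.781e+05∠-90.0° Ω.

Z = 649.8 - j9.781e+05 Ω = 9.781e+05∠-90.0° Ω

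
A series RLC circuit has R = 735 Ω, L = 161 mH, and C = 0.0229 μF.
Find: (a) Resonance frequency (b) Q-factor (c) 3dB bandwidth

Step 1 — Resonance: ω₀ = 1/√(LC) = 1/√(0.161·2.29e-08) = 1.647e+04 rad/s.
Step 2 — f₀ = ω₀/(2π) = 2621 Hz.
Step 3 — Series Q: Q = ω₀L/R = 1.647e+04·0.161/735 = 3.608.
Step 4 — Bandwidth: Δω = ω₀/Q = 4565 rad/s; BW = Δω/(2π) = 726.6 Hz.

(a) f₀ = 2621 Hz  (b) Q = 3.608  (c) BW = 726.6 Hz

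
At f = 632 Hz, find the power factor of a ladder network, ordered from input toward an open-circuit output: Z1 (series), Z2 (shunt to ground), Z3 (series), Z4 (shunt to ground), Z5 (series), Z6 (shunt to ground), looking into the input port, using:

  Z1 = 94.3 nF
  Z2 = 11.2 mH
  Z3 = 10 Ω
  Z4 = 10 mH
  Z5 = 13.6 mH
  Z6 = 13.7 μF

Step 1 — Angular frequency: ω = 2π·f = 2π·632 = 3971 rad/s.
Step 2 — Component impedances:
  Z1: Z = 1/(jωC) = -j/(ω·C) = 0 - j2670 Ω
  Z2: Z = jωL = j·3971·0.0112 = 0 + j44.47 Ω
  Z3: Z = R = 10 Ω
  Z4: Z = jωL = j·3971·0.01 = 0 + j39.71 Ω
  Z5: Z = jωL = j·3971·0.0136 = 0 + j54.01 Ω
  Z6: Z = 1/(jωC) = -j/(ω·C) = 0 - j18.38 Ω
Step 3 — Ladder network (open output): work backward from the far end, alternating series and parallel combinations. Z_in = 4.823 - j2657 Ω = 2657∠-89.9° Ω.
Step 4 — Power factor: PF = cos(φ) = Re(Z)/|Z| = 4.8233/2656.5 = 0.001816.
Step 5 — Type: Im(Z) = -2657 ⇒ leading (phase φ = -89.9°).

PF = 0.001816 (leading, φ = -89.9°)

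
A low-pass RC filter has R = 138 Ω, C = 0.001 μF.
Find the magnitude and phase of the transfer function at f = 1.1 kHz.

Step 1 — Angular frequency: ω = 2π·1100 = 6912 rad/s.
Step 2 — Transfer function: H(jω) = 1/(1 + jωRC).
Step 3 — Denominator: 1 + jωRC = 1 + j·6912·138·1e-09 = 1 + j0.0009538.
Step 4 — H = 1 - j0.0009538.
Step 5 — Magnitude: |H| = 1 (-0.0 dB); phase: φ = -0.1°.

|H| = 1 (-0.0 dB), φ = -0.1°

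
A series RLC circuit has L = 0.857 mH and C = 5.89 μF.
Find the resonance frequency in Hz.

Step 1 — Resonance condition Im(Z)=0 gives ω₀ = 1/√(LC).
Step 2 — ω₀ = 1/√(0.000857·5.89e-06) = 1.408e+04 rad/s.
Step 3 — f₀ = ω₀/(2π) = 2240 Hz.

f₀ = 2240 Hz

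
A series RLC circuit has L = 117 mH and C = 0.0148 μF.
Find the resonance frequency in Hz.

Step 1 — Resonance condition Im(Z)=0 gives ω₀ = 1/√(LC).
Step 2 — ω₀ = 1/√(0.117·1.48e-08) = 2.403e+04 rad/s.
Step 3 — f₀ = ω₀/(2π) = 3825 Hz.

f₀ = 3825 Hz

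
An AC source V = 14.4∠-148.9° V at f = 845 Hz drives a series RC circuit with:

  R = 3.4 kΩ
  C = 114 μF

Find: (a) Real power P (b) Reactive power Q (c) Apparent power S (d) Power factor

Step 1 — Angular frequency: ω = 2π·f = 2π·845 = 5309 rad/s.
Step 2 — Component impedances:
  R: Z = R = 3400 Ω
  C: Z = 1/(jωC) = -j/(ω·C) = 0 - j1.652 Ω
Step 3 — Series combination: Z_total = R + C = 3400 - j1.652 Ω = 3400∠-0.0° Ω.
Step 4 — Source phasor: V = 14.4∠-148.9° V = -12.33 - j7.438 V.
Step 5 — Current: I = V / Z = -0.003625 - j0.002189 A = 0.004235∠-148.9° A.
Step 6 — Complex power: S = V·I* = 0.06099 - j2.964e-05 VA.
Step 7 — Real power: P = Re(S) = 0.06099 W.
Step 8 — Reactive power: Q = Im(S) = -2.964e-05 VAR.
Step 9 — Apparent power: |S| = 0.06099 VA.
Step 10 — Power factor: PF = P/|S| = 1 (leading).

(a) P = 0.06099 W  (b) Q = -2.964e-05 VAR  (c) S = 0.06099 VA  (d) PF = 1 (leading)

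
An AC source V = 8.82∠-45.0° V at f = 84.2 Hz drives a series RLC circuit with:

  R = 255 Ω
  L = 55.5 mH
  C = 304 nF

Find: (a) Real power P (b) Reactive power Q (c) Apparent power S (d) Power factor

Step 1 — Angular frequency: ω = 2π·f = 2π·84.2 = 529 rad/s.
Step 2 — Component impedances:
  R: Z = R = 255 Ω
  L: Z = jωL = j·529·0.0555 = 0 + j29.36 Ω
  C: Z = 1/(jωC) = -j/(ω·C) = 0 - j6218 Ω
Step 3 — Series combination: Z_total = R + L + C = 255 - j6188 Ω = 6194∠-87.6° Ω.
Step 4 — Source phasor: V = 8.82∠-45.0° V = 6.237 - j6.237 V.
Step 5 — Current: I = V / Z = 0.001048 + j0.0009646 A = 0.001424∠42.6° A.
Step 6 — Complex power: S = V·I* = 0.0005171 - j0.01255 VA.
Step 7 — Real power: P = Re(S) = 0.0005171 W.
Step 8 — Reactive power: Q = Im(S) = -0.01255 VAR.
Step 9 — Apparent power: |S| = 0.01256 VA.
Step 10 — Power factor: PF = P/|S| = 0.04117 (leading).

(a) P = 0.0005171 W  (b) Q = -0.01255 VAR  (c) S = 0.01256 VA  (d) PF = 0.04117 (leading)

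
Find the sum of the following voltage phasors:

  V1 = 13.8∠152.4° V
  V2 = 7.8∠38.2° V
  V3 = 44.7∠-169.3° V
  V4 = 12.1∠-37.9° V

Step 1 — Convert each phasor to rectangular form:
  V1 = 13.8·(cos(152.4°) + j·sin(152.4°)) = -12.23 + j6.393 V
  V2 = 7.8·(cos(38.2°) + j·sin(38.2°)) = 6.13 + j4.824 V
  V3 = 44.7·(cos(-169.3°) + j·sin(-169.3°)) = -43.92 - j8.299 V
  V4 = 12.1·(cos(-37.9°) + j·sin(-37.9°)) = 9.548 - j7.433 V
Step 2 — Sum components: V_total = -40.47 - j4.515 V.
Step 3 — Convert to polar: |V_total| = 40.73 V, ∠V_total = -173.6°.

V_total = 40.73∠-173.6° V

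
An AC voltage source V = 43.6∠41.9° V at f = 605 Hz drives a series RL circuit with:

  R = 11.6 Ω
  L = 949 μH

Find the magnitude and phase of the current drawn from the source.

Step 1 — Angular frequency: ω = 2π·f = 2π·605 = 3801 rad/s.
Step 2 — Component impedances:
  R: Z = R = 11.6 Ω
  L: Z = jωL = j·3801·0.000949 = 0 + j3.607 Ω
Step 3 — Series combination: Z_total = R + L = 11.6 + j3.607 Ω = 12.15∠17.3° Ω.
Step 4 — Source phasor: V = 43.6∠41.9° V = 32.45 + j29.12 V.
Step 5 — Ohm's law: I = V / Z_total = (32.45 + j29.12) / (11.6 + j3.607) = 3.263 + j1.495 A.
Step 6 — Convert to polar: |I| = 3.589 A, ∠I = 24.6°.

I = 3.589∠24.6° A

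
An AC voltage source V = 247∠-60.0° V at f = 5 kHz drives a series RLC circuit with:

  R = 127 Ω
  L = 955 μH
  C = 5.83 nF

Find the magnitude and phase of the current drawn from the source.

Step 1 — Angular frequency: ω = 2π·f = 2π·5000 = 3.142e+04 rad/s.
Step 2 — Component impedances:
  R: Z = R = 127 Ω
  L: Z = jωL = j·3.142e+04·0.000955 = 0 + j30 Ω
  C: Z = 1/(jωC) = -j/(ω·C) = 0 - j5460 Ω
Step 3 — Series combination: Z_total = R + L + C = 127 - j5430 Ω = 5431∠-88.7° Ω.
Step 4 — Source phasor: V = 247∠-60.0° V = 123.5 - j213.9 V.
Step 5 — Ohm's law: I = V / Z_total = (123.5 - j213.9) / (127 - j5430) = 0.0399 + j0.02181 A.
Step 6 — Convert to polar: |I| = 0.04548 A, ∠I = 28.7°.

I = 0.04548∠28.7° A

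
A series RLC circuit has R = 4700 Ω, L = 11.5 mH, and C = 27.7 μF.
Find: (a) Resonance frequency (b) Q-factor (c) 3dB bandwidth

Step 1 — Resonance: ω₀ = 1/√(LC) = 1/√(0.0115·2.77e-05) = 1772 rad/s.
Step 2 — f₀ = ω₀/(2π) = 282 Hz.
Step 3 — Series Q: Q = ω₀L/R = 1772·0.0115/4700 = 0.004335.
Step 4 — Bandwidth: Δω = ω₀/Q = 4.087e+05 rad/s; BW = Δω/(2π) = 6.505e+04 Hz.

(a) f₀ = 282 Hz  (b) Q = 0.004335  (c) BW = 6.505e+04 Hz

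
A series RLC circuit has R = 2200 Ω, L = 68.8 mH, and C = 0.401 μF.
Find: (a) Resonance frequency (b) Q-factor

Step 1 — Resonance condition Im(Z)=0 gives ω₀ = 1/√(LC).
Step 2 — ω₀ = 1/√(0.0688·4.01e-07) = 6021 rad/s.
Step 3 — f₀ = ω₀/(2π) = 958.2 Hz.
Step 4 — Series Q: Q = ω₀L/R = 6021·0.0688/2200 = 0.1883.

(a) f₀ = 958.2 Hz  (b) Q = 0.1883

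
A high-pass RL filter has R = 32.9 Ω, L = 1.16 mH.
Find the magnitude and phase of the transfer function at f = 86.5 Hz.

Step 1 — Angular frequency: ω = 2π·86.5 = 543.5 rad/s.
Step 2 — Transfer function: H(jω) = jωL/(R + jωL).
Step 3 — Numerator jωL = j·0.6305; denominator R + jωL = 32.9 + j0.6305.
Step 4 — H = 0.0003671 + j0.01916.
Step 5 — Magnitude: |H| = 0.01916 (-34.4 dB); phase: φ = 88.9°.

|H| = 0.01916 (-34.4 dB), φ = 88.9°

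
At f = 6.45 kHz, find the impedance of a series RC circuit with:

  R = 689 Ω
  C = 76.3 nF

Step 1 — Angular frequency: ω = 2π·f = 2π·6450 = 4.053e+04 rad/s.
Step 2 — Component impedances:
  R: Z = R = 689 Ω
  C: Z = 1/(jωC) = -j/(ω·C) = 0 - j323.4 Ω
Step 3 — Series combination: Z_total = R + C = 689 - j323.4 Ω = 761.1∠-25.1° Ω.

Z = 689 - j323.4 Ω = 761.1∠-25.1° Ω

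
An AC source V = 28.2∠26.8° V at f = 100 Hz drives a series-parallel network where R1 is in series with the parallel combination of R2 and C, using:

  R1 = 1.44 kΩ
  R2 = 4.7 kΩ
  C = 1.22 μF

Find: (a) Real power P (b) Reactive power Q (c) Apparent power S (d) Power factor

Step 1 — Angular frequency: ω = 2π·f = 2π·100 = 628.3 rad/s.
Step 2 — Component impedances:
  R1: Z = R = 1440 Ω
  R2: Z = R = 4700 Ω
  C: Z = 1/(jωC) = -j/(ω·C) = 0 - j1305 Ω
Step 3 — Parallel branch: R2 || C = 1/(1/R2 + 1/C) = 336.2 - j1211 Ω.
Step 4 — Series with R1: Z_total = R1 + (R2 || C) = 1776 - j1211 Ω = 2150∠-34.3° Ω.
Step 5 — Source phasor: V = 28.2∠26.8° V = 25.17 + j12.71 V.
Step 6 — Current: I = V / Z = 0.006341 + j0.01148 A = 0.01312∠61.1° A.
Step 7 — Complex power: S = V·I* = 0.3056 - j0.2084 VA.
Step 8 — Real power: P = Re(S) = 0.3056 W.
Step 9 — Reactive power: Q = Im(S) = -0.2084 VAR.
Step 10 — Apparent power: |S| = 0.3699 VA.
Step 11 — Power factor: PF = P/|S| = 0.8262 (leading).

(a) P = 0.3056 W  (b) Q = -0.2084 VAR  (c) S = 0.3699 VA  (d) PF = 0.8262 (leading)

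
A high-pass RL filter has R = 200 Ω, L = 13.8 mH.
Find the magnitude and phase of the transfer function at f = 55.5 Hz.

Step 1 — Angular frequency: ω = 2π·55.5 = 348.7 rad/s.
Step 2 — Transfer function: H(jω) = jωL/(R + jωL).
Step 3 — Numerator jωL = j·4.812; denominator R + jωL = 200 + j4.812.
Step 4 — H = 0.0005786 + j0.02405.
Step 5 — Magnitude: |H| = 0.02405 (-32.4 dB); phase: φ = 88.6°.

|H| = 0.02405 (-32.4 dB), φ = 88.6°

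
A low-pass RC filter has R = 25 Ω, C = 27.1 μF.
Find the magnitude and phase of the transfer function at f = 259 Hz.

Step 1 — Angular frequency: ω = 2π·259 = 1627 rad/s.
Step 2 — Transfer function: H(jω) = 1/(1 + jωRC).
Step 3 — Denominator: 1 + jωRC = 1 + j·1627·25·2.71e-05 = 1 + j1.103.
Step 4 — H = 0.4514 - j0.4976.
Step 5 — Magnitude: |H| = 0.6718 (-3.5 dB); phase: φ = -47.8°.

|H| = 0.6718 (-3.5 dB), φ = -47.8°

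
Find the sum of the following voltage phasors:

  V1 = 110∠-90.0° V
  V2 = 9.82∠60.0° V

Step 1 — Convert each phasor to rectangular form:
  V1 = 110·(cos(-90.0°) + j·sin(-90.0°)) = 0 - j110 V
  V2 = 9.82·(cos(60.0°) + j·sin(60.0°)) = 4.91 + j8.504 V
Step 2 — Sum components: V_total = 4.91 - j101.5 V.
Step 3 — Convert to polar: |V_total| = 101.6 V, ∠V_total = -87.2°.

V_total = 101.6∠-87.2° V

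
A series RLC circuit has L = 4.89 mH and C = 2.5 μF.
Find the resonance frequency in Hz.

Step 1 — Resonance condition Im(Z)=0 gives ω₀ = 1/√(LC).
Step 2 — ω₀ = 1/√(0.00489·2.5e-06) = 9044 rad/s.
Step 3 — f₀ = ω₀/(2π) = 1439 Hz.

f₀ = 1439 Hz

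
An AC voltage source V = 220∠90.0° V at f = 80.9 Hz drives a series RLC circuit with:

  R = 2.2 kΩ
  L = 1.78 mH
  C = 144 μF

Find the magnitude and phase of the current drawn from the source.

Step 1 — Angular frequency: ω = 2π·f = 2π·80.9 = 508.3 rad/s.
Step 2 — Component impedances:
  R: Z = R = 2200 Ω
  L: Z = jωL = j·508.3·0.00178 = 0 + j0.9048 Ω
  C: Z = 1/(jωC) = -j/(ω·C) = 0 - j13.66 Ω
Step 3 — Series combination: Z_total = R + L + C = 2200 - j12.76 Ω = 2200∠-0.3° Ω.
Step 4 — Source phasor: V = 220∠90.0° V = 0 + j220 V.
Step 5 — Ohm's law: I = V / Z_total = (0 + j220) / (2200 - j12.76) = -0.0005798 + j0.1 A.
Step 6 — Convert to polar: |I| = 0.1 A, ∠I = 90.3°.

I = 0.1∠90.3° A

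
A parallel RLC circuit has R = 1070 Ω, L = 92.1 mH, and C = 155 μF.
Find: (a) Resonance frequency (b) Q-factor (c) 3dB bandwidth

Step 1 — Resonance: ω₀ = 1/√(LC) = 1/√(0.0921·0.000155) = 264.7 rad/s.
Step 2 — f₀ = ω₀/(2π) = 42.12 Hz.
Step 3 — Parallel Q: Q = R/(ω₀L) = 1070/(264.7·0.0921) = 43.9.
Step 4 — Bandwidth: Δω = ω₀/Q = 6.03 rad/s; BW = Δω/(2π) = 0.9596 Hz.

(a) f₀ = 42.12 Hz  (b) Q = 43.9  (c) BW = 0.9596 Hz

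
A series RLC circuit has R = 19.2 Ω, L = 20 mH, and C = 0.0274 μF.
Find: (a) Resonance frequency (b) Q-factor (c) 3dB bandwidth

Step 1 — Resonance condition Im(Z)=0 gives ω₀ = 1/√(LC).
Step 2 — ω₀ = 1/√(0.02·2.74e-08) = 4.272e+04 rad/s.
Step 3 — f₀ = ω₀/(2π) = 6799 Hz.
Step 4 — Series Q: Q = ω₀L/R = 4.272e+04·0.02/19.2 = 44.5.
Step 5 — 3dB bandwidth: Δω = ω₀/Q = 960 rad/s; BW = Δω/(2π) = 152.8 Hz.

(a) f₀ = 6799 Hz  (b) Q = 44.5  (c) BW = 152.8 Hz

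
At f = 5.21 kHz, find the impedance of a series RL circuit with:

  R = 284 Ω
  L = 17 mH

Step 1 — Angular frequency: ω = 2π·f = 2π·5210 = 3.274e+04 rad/s.
Step 2 — Component impedances:
  R: Z = R = 284 Ω
  L: Z = jωL = j·3.274e+04·0.017 = 0 + j556.5 Ω
Step 3 — Series combination: Z_total = R + L = 284 + j556.5 Ω = 624.8∠63.0° Ω.

Z = 284 + j556.5 Ω = 624.8∠63.0° Ω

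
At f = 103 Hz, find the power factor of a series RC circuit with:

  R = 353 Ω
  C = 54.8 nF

Step 1 — Angular frequency: ω = 2π·f = 2π·103 = 647.2 rad/s.
Step 2 — Component impedances:
  R: Z = R = 353 Ω
  C: Z = 1/(jωC) = -j/(ω·C) = 0 - j2.82e+04 Ω
Step 3 — Series combination: Z_total = R + C = 353 - j2.82e+04 Ω = 2.82e+04∠-89.3° Ω.
Step 4 — Power factor: PF = cos(φ) = Re(Z)/|Z| = 353/2.82e+04 = 0.01252.
Step 5 — Type: Im(Z) = -2.82e+04 ⇒ leading (phase φ = -89.3°).

PF = 0.01252 (leading, φ = -89.3°)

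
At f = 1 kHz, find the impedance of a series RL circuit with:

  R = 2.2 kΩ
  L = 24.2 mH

Step 1 — Angular frequency: ω = 2π·f = 2π·1000 = 6283 rad/s.
Step 2 — Component impedances:
  R: Z = R = 2200 Ω
  L: Z = jωL = j·6283·0.0242 = 0 + j152.1 Ω
Step 3 — Series combination: Z_total = R + L = 2200 + j152.1 Ω = 2205∠4.0° Ω.

Z = 2200 + j152.1 Ω = 2205∠4.0° Ω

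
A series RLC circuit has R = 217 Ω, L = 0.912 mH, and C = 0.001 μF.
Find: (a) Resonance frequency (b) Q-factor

Step 1 — Resonance condition Im(Z)=0 gives ω₀ = 1/√(LC).
Step 2 — ω₀ = 1/√(0.000912·1e-09) = 1.047e+06 rad/s.
Step 3 — f₀ = ω₀/(2π) = 1.667e+05 Hz.
Step 4 — Series Q: Q = ω₀L/R = 1.047e+06·0.000912/217 = 4.401.

(a) f₀ = 1.667e+05 Hz  (b) Q = 4.401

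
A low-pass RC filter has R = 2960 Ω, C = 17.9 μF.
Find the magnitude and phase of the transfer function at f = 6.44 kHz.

Step 1 — Angular frequency: ω = 2π·6440 = 4.046e+04 rad/s.
Step 2 — Transfer function: H(jω) = 1/(1 + jωRC).
Step 3 — Denominator: 1 + jωRC = 1 + j·4.046e+04·2960·1.79e-05 = 1 + j2144.
Step 4 — H = 2.176e-07 - j0.0004664.
Step 5 — Magnitude: |H| = 0.0004664 (-66.6 dB); phase: φ = -90.0°.

|H| = 0.0004664 (-66.6 dB), φ = -90.0°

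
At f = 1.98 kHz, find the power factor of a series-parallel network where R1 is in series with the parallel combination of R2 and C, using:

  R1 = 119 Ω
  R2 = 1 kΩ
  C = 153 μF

Step 1 — Angular frequency: ω = 2π·f = 2π·1980 = 1.244e+04 rad/s.
Step 2 — Component impedances:
  R1: Z = R = 119 Ω
  R2: Z = R = 1000 Ω
  C: Z = 1/(jωC) = -j/(ω·C) = 0 - j0.5254 Ω
Step 3 — Parallel branch: R2 || C = 1/(1/R2 + 1/C) = 0.000276 - j0.5254 Ω.
Step 4 — Series with R1: Z_total = R1 + (R2 || C) = 119 - j0.5254 Ω = 119∠-0.3° Ω.
Step 5 — Power factor: PF = cos(φ) = Re(Z)/|Z| = 119/119 = 1.
Step 6 — Type: Im(Z) = -0.5254 ⇒ leading (phase φ = -0.3°).

PF = 1 (leading, φ = -0.3°)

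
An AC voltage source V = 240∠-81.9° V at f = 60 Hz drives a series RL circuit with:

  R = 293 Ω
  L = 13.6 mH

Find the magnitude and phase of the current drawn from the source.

Step 1 — Angular frequency: ω = 2π·f = 2π·60 = 377 rad/s.
Step 2 — Component impedances:
  R: Z = R = 293 Ω
  L: Z = jωL = j·377·0.0136 = 0 + j5.127 Ω
Step 3 — Series combination: Z_total = R + L = 293 + j5.127 Ω = 293∠1.0° Ω.
Step 4 — Source phasor: V = 240∠-81.9° V = 33.82 - j237.6 V.
Step 5 — Ohm's law: I = V / Z_total = (33.82 - j237.6) / (293 + j5.127) = 0.1012 - j0.8127 A.
Step 6 — Convert to polar: |I| = 0.819 A, ∠I = -82.9°.

I = 0.819∠-82.9° A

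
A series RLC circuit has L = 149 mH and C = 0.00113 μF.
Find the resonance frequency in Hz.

Step 1 — Resonance condition Im(Z)=0 gives ω₀ = 1/√(LC).
Step 2 — ω₀ = 1/√(0.149·1.13e-09) = 7.707e+04 rad/s.
Step 3 — f₀ = ω₀/(2π) = 1.227e+04 Hz.

f₀ = 1.227e+04 Hz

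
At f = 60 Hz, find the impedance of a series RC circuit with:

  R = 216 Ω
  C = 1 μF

Step 1 — Angular frequency: ω = 2π·f = 2π·60 = 377 rad/s.
Step 2 — Component impedances:
  R: Z = R = 216 Ω
  C: Z = 1/(jωC) = -j/(ω·C) = 0 - j2653 Ω
Step 3 — Series combination: Z_total = R + C = 216 - j2653 Ω = 2661∠-85.3° Ω.

Z = 216 - j2653 Ω = 2661∠-85.3° Ω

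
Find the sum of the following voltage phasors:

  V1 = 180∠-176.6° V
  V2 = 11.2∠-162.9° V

Step 1 — Convert each phasor to rectangular form:
  V1 = 180·(cos(-176.6°) + j·sin(-176.6°)) = -179.7 - j10.68 V
  V2 = 11.2·(cos(-162.9°) + j·sin(-162.9°)) = -10.7 - j3.293 V
Step 2 — Sum components: V_total = -190.4 - j13.97 V.
Step 3 — Convert to polar: |V_total| = 190.9 V, ∠V_total = -175.8°.

V_total = 190.9∠-175.8° V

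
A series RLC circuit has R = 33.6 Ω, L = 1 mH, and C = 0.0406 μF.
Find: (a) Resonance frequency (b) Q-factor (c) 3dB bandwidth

Step 1 — Resonance condition Im(Z)=0 gives ω₀ = 1/√(LC).
Step 2 — ω₀ = 1/√(0.001·4.06e-08) = 1.569e+05 rad/s.
Step 3 — f₀ = ω₀/(2π) = 2.498e+04 Hz.
Step 4 — Series Q: Q = ω₀L/R = 1.569e+05·0.001/33.6 = 4.671.
Step 5 — 3dB bandwidth: Δω = ω₀/Q = 3.36e+04 rad/s; BW = Δω/(2π) = 5348 Hz.

(a) f₀ = 2.498e+04 Hz  (b) Q = 4.671  (c) BW = 5348 Hz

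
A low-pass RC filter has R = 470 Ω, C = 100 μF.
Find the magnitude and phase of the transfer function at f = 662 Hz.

Step 1 — Angular frequency: ω = 2π·662 = 4159 rad/s.
Step 2 — Transfer function: H(jω) = 1/(1 + jωRC).
Step 3 — Denominator: 1 + jωRC = 1 + j·4159·470·0.0001 = 1 + j195.5.
Step 4 — H = 2.616e-05 - j0.005115.
Step 5 — Magnitude: |H| = 0.005115 (-45.8 dB); phase: φ = -89.7°.

|H| = 0.005115 (-45.8 dB), φ = -89.7°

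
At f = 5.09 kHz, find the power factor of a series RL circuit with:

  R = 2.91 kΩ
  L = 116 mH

Step 1 — Angular frequency: ω = 2π·f = 2π·5090 = 3.198e+04 rad/s.
Step 2 — Component impedances:
  R: Z = R = 2910 Ω
  L: Z = jωL = j·3.198e+04·0.116 = 0 + j3710 Ω
Step 3 — Series combination: Z_total = R + L = 2910 + j3710 Ω = 4715∠51.9° Ω.
Step 4 — Power factor: PF = cos(φ) = Re(Z)/|Z| = 2910/4715 = 0.6172.
Step 5 — Type: Im(Z) = 3710 ⇒ lagging (phase φ = 51.9°).

PF = 0.6172 (lagging, φ = 51.9°)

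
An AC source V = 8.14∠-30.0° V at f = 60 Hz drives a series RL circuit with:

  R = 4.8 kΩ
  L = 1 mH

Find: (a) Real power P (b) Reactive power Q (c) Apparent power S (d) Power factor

Step 1 — Angular frequency: ω = 2π·f = 2π·60 = 377 rad/s.
Step 2 — Component impedances:
  R: Z = R = 4800 Ω
  L: Z = jωL = j·377·0.001 = 0 + j0.377 Ω
Step 3 — Series combination: Z_total = R + L = 4800 + j0.377 Ω = 4800∠0.0° Ω.
Step 4 — Source phasor: V = 8.14∠-30.0° V = 7.049 - j4.07 V.
Step 5 — Current: I = V / Z = 0.001469 - j0.000848 A = 0.001696∠-30.0° A.
Step 6 — Complex power: S = V·I* = 0.0138 + j1.084e-06 VA.
Step 7 — Real power: P = Re(S) = 0.0138 W.
Step 8 — Reactive power: Q = Im(S) = 1.084e-06 VAR.
Step 9 — Apparent power: |S| = 0.0138 VA.
Step 10 — Power factor: PF = P/|S| = 1 (lagging).

(a) P = 0.0138 W  (b) Q = 1.084e-06 VAR  (c) S = 0.0138 VA  (d) PF = 1 (lagging)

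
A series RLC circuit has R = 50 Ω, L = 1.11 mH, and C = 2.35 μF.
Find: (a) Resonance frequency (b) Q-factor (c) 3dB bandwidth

Step 1 — Resonance condition Im(Z)=0 gives ω₀ = 1/√(LC).
Step 2 — ω₀ = 1/√(0.00111·2.35e-06) = 1.958e+04 rad/s.
Step 3 — f₀ = ω₀/(2π) = 3116 Hz.
Step 4 — Series Q: Q = ω₀L/R = 1.958e+04·0.00111/50 = 0.4347.
Step 5 — 3dB bandwidth: Δω = ω₀/Q = 4.505e+04 rad/s; BW = Δω/(2π) = 7169 Hz.

(a) f₀ = 3116 Hz  (b) Q = 0.4347  (c) BW = 7169 Hz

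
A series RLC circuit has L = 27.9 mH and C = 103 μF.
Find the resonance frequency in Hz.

Step 1 — Resonance condition Im(Z)=0 gives ω₀ = 1/√(LC).
Step 2 — ω₀ = 1/√(0.0279·0.000103) = 589.9 rad/s.
Step 3 — f₀ = ω₀/(2π) = 93.89 Hz.

f₀ = 93.89 Hz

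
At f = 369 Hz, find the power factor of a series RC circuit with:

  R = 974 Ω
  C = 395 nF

Step 1 — Angular frequency: ω = 2π·f = 2π·369 = 2318 rad/s.
Step 2 — Component impedances:
  R: Z = R = 974 Ω
  C: Z = 1/(jωC) = -j/(ω·C) = 0 - j1092 Ω
Step 3 — Series combination: Z_total = R + C = 974 - j1092 Ω = 1463∠-48.3° Ω.
Step 4 — Power factor: PF = cos(φ) = Re(Z)/|Z| = 974/1463.2 = 0.6657.
Step 5 — Type: Im(Z) = -1092 ⇒ leading (phase φ = -48.3°).

PF = 0.6657 (leading, φ = -48.3°)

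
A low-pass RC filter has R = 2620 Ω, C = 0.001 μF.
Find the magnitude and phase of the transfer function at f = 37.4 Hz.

Step 1 — Angular frequency: ω = 2π·37.4 = 235 rad/s.
Step 2 — Transfer function: H(jω) = 1/(1 + jωRC).
Step 3 — Denominator: 1 + jωRC = 1 + j·235·2620·1e-09 = 1 + j0.0006157.
Step 4 — H = 1 - j0.0006157.
Step 5 — Magnitude: |H| = 1 (-0.0 dB); phase: φ = -0.0°.

|H| = 1 (-0.0 dB), φ = -0.0°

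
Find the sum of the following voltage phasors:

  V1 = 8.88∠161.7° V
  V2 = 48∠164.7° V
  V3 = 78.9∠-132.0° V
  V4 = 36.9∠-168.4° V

Step 1 — Convert each phasor to rectangular form:
  V1 = 8.88·(cos(161.7°) + j·sin(161.7°)) = -8.431 + j2.788 V
  V2 = 48·(cos(164.7°) + j·sin(164.7°)) = -46.3 + j12.67 V
  V3 = 78.9·(cos(-132.0°) + j·sin(-132.0°)) = -52.79 - j58.63 V
  V4 = 36.9·(cos(-168.4°) + j·sin(-168.4°)) = -36.15 - j7.42 V
Step 2 — Sum components: V_total = -143.7 - j50.6 V.
Step 3 — Convert to polar: |V_total| = 152.3 V, ∠V_total = -160.6°.

V_total = 152.3∠-160.6° V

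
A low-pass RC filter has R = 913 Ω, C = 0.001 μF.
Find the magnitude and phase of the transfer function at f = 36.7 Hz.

Step 1 — Angular frequency: ω = 2π·36.7 = 230.6 rad/s.
Step 2 — Transfer function: H(jω) = 1/(1 + jωRC).
Step 3 — Denominator: 1 + jωRC = 1 + j·230.6·913·1e-09 = 1 + j0.0002105.
Step 4 — H = 1 - j0.0002105.
Step 5 — Magnitude: |H| = 1 (-0.0 dB); phase: φ = -0.0°.

|H| = 1 (-0.0 dB), φ = -0.0°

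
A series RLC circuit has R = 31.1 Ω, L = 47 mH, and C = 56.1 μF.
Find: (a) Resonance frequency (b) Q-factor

Step 1 — Resonance condition Im(Z)=0 gives ω₀ = 1/√(LC).
Step 2 — ω₀ = 1/√(0.047·5.61e-05) = 615.8 rad/s.
Step 3 — f₀ = ω₀/(2π) = 98.01 Hz.
Step 4 — Series Q: Q = ω₀L/R = 615.8·0.047/31.1 = 0.9307.

(a) f₀ = 98.01 Hz  (b) Q = 0.9307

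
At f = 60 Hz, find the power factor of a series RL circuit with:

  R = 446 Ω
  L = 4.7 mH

Step 1 — Angular frequency: ω = 2π·f = 2π·60 = 377 rad/s.
Step 2 — Component impedances:
  R: Z = R = 446 Ω
  L: Z = jωL = j·377·0.0047 = 0 + j1.772 Ω
Step 3 — Series combination: Z_total = R + L = 446 + j1.772 Ω = 446∠0.2° Ω.
Step 4 — Power factor: PF = cos(φ) = Re(Z)/|Z| = 446/446 = 1.
Step 5 — Type: Im(Z) = 1.772 ⇒ lagging (phase φ = 0.2°).

PF = 1 (lagging, φ = 0.2°)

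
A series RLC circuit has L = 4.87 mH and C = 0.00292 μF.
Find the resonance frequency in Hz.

Step 1 — Resonance condition Im(Z)=0 gives ω₀ = 1/√(LC).
Step 2 — ω₀ = 1/√(0.00487·2.92e-09) = 2.652e+05 rad/s.
Step 3 — f₀ = ω₀/(2π) = 4.221e+04 Hz.

f₀ = 4.221e+04 Hz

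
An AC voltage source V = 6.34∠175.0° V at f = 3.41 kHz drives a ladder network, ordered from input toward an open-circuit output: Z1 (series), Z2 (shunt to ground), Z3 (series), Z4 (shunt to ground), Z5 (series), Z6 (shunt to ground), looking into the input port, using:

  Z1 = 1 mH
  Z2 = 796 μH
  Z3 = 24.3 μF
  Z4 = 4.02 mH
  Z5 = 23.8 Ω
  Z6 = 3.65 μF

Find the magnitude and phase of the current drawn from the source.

Step 1 — Angular frequency: ω = 2π·f = 2π·3410 = 2.143e+04 rad/s.
Step 2 — Component impedances:
  Z1: Z = jωL = j·2.143e+04·0.001 = 0 + j21.43 Ω
  Z2: Z = jωL = j·2.143e+04·0.000796 = 0 + j17.05 Ω
  Z3: Z = 1/(jωC) = -j/(ω·C) = 0 - j1.921 Ω
  Z4: Z = jωL = j·2.143e+04·0.00402 = 0 + j86.13 Ω
  Z5: Z = R = 23.8 Ω
  Z6: Z = 1/(jωC) = -j/(ω·C) = 0 - j12.79 Ω
Step 3 — Ladder network (open output): work backward from the far end, alternating series and parallel combinations. Z_in = 8.841 + j35.58 Ω = 36.66∠76.0° Ω.
Step 4 — Source phasor: V = 6.34∠175.0° V = -6.316 + j0.5526 V.
Step 5 — Ohm's law: I = V / Z_total = (-6.316 + j0.5526) / (8.841 + j35.58) = -0.02692 + j0.1708 A.
Step 6 — Convert to polar: |I| = 0.1729 A, ∠I = 99.0°.

I = 0.1729∠99.0° A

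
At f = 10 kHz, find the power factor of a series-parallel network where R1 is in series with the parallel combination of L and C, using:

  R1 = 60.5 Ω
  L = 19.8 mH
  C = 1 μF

Step 1 — Angular frequency: ω = 2π·f = 2π·1e+04 = 6.283e+04 rad/s.
Step 2 — Component impedances:
  R1: Z = R = 60.5 Ω
  L: Z = jωL = j·6.283e+04·0.0198 = 0 + j1244 Ω
  C: Z = 1/(jωC) = -j/(ω·C) = 0 - j15.92 Ω
Step 3 — Parallel branch: L || C = 1/(1/L + 1/C) = 0 - j16.12 Ω.
Step 4 — Series with R1: Z_total = R1 + (L || C) = 60.5 - j16.12 Ω = 62.61∠-14.9° Ω.
Step 5 — Power factor: PF = cos(φ) = Re(Z)/|Z| = 60.5/62.61 = 0.9663.
Step 6 — Type: Im(Z) = -16.12 ⇒ leading (phase φ = -14.9°).

PF = 0.9663 (leading, φ = -14.9°)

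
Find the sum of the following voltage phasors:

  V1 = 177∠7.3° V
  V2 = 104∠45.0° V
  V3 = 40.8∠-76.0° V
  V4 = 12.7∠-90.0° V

Step 1 — Convert each phasor to rectangular form:
  V1 = 177·(cos(7.3°) + j·sin(7.3°)) = 175.6 + j22.49 V
  V2 = 104·(cos(45.0°) + j·sin(45.0°)) = 73.54 + j73.54 V
  V3 = 40.8·(cos(-76.0°) + j·sin(-76.0°)) = 9.87 - j39.59 V
  V4 = 12.7·(cos(-90.0°) + j·sin(-90.0°)) = 0 - j12.7 V
Step 2 — Sum components: V_total = 259 + j43.74 V.
Step 3 — Convert to polar: |V_total| = 262.6 V, ∠V_total = 9.6°.

V_total = 262.6∠9.6° V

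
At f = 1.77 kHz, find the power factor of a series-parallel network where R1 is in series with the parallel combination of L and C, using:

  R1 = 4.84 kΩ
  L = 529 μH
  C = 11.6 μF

Step 1 — Angular frequency: ω = 2π·f = 2π·1770 = 1.112e+04 rad/s.
Step 2 — Component impedances:
  R1: Z = R = 4840 Ω
  L: Z = jωL = j·1.112e+04·0.000529 = 0 + j5.883 Ω
  C: Z = 1/(jωC) = -j/(ω·C) = 0 - j7.752 Ω
Step 3 — Parallel branch: L || C = 1/(1/L + 1/C) = 0 + j24.41 Ω.
Step 4 — Series with R1: Z_total = R1 + (L || C) = 4840 + j24.41 Ω = 4840∠0.3° Ω.
Step 5 — Power factor: PF = cos(φ) = Re(Z)/|Z| = 4840/4840 = 1.
Step 6 — Type: Im(Z) = 24.41 ⇒ lagging (phase φ = 0.3°).

PF = 1 (lagging, φ = 0.3°)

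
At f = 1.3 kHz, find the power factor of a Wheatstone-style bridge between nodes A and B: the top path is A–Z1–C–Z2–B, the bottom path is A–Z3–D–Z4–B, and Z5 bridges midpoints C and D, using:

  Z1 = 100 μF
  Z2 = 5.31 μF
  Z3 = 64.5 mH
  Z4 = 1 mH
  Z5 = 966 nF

Step 1 — Angular frequency: ω = 2π·f = 2π·1300 = 8168 rad/s.
Step 2 — Component impedances:
  Z1: Z = 1/(jωC) = -j/(ω·C) = 0 - j1.224 Ω
  Z2: Z = 1/(jωC) = -j/(ω·C) = 0 - j23.06 Ω
  Z3: Z = jωL = j·8168·0.0645 = 0 + j526.8 Ω
  Z4: Z = jωL = j·8168·0.001 = 0 + j8.168 Ω
  Z5: Z = 1/(jωC) = -j/(ω·C) = 0 - j126.7 Ω
Step 3 — Bridge requires nodal analysis (the Z5 bridge couples midpoints C and D, so the two paths cannot be reduced to a simple series/parallel combination). Setting node B to ground and injecting 1 A at node A, the 3-node admittance system at A, C, D solves to V_A = Z_AB = 0 - j21.46 Ω = 21.46∠-90.0° Ω.
Step 4 — Power factor: PF = cos(φ) = Re(Z)/|Z| = -0/21.46 = -0.
Step 5 — Type: Im(Z) = -21.46 ⇒ leading (phase φ = -90.0°).

PF = -0 (leading, φ = -90.0°)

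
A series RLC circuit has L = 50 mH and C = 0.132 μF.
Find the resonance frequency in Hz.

Step 1 — Resonance condition Im(Z)=0 gives ω₀ = 1/√(LC).
Step 2 — ω₀ = 1/√(0.05·1.32e-07) = 1.231e+04 rad/s.
Step 3 — f₀ = ω₀/(2π) = 1959 Hz.

f₀ = 1959 Hz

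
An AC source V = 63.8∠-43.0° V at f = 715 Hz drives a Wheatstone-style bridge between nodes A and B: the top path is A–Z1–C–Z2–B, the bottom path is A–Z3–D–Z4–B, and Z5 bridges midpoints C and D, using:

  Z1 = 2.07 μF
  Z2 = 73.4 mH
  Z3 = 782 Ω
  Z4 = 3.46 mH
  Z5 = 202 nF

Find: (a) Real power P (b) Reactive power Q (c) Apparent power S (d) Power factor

Step 1 — Angular frequency: ω = 2π·f = 2π·715 = 4492 rad/s.
Step 2 — Component impedances:
  Z1: Z = 1/(jωC) = -j/(ω·C) = 0 - j107.5 Ω
  Z2: Z = jωL = j·4492·0.0734 = 0 + j329.7 Ω
  Z3: Z = R = 782 Ω
  Z4: Z = jωL = j·4492·0.00346 = 0 + j15.54 Ω
  Z5: Z = 1/(jωC) = -j/(ω·C) = 0 - j1102 Ω
Step 3 — Bridge requires nodal analysis (the Z5 bridge couples midpoints C and D, so the two paths cannot be reduced to a simple series/parallel combination). Setting node B to ground and injecting 1 A at node A, the 3-node admittance system at A, C, D solves to V_A = Z_AB = 141.5 + j294.4 Ω = 326.6∠64.3° Ω.
Step 4 — Source phasor: V = 63.8∠-43.0° V = 46.66 - j43.51 V.
Step 5 — Current: I = V / Z = -0.0582 - j0.1865 A = 0.1953∠-107.3° A.
Step 6 — Complex power: S = V·I* = 5.397 + j11.23 VA.
Step 7 — Real power: P = Re(S) = 5.397 W.
Step 8 — Reactive power: Q = Im(S) = 11.23 VAR.
Step 9 — Apparent power: |S| = 12.46 VA.
Step 10 — Power factor: PF = P/|S| = 0.4331 (lagging).

(a) P = 5.397 W  (b) Q = 11.23 VAR  (c) S = 12.46 VA  (d) PF = 0.4331 (lagging)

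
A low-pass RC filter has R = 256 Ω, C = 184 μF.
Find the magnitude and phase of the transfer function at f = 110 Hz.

Step 1 — Angular frequency: ω = 2π·110 = 691.2 rad/s.
Step 2 — Transfer function: H(jω) = 1/(1 + jωRC).
Step 3 — Denominator: 1 + jωRC = 1 + j·691.2·256·0.000184 = 1 + j32.56.
Step 4 — H = 0.0009426 - j0.03069.
Step 5 — Magnitude: |H| = 0.0307 (-30.3 dB); phase: φ = -88.2°.

|H| = 0.0307 (-30.3 dB), φ = -88.2°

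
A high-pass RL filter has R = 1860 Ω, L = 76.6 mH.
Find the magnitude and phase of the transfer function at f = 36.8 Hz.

Step 1 — Angular frequency: ω = 2π·36.8 = 231.2 rad/s.
Step 2 — Transfer function: H(jω) = jωL/(R + jωL).
Step 3 — Numerator jωL = j·17.71; denominator R + jωL = 1860 + j17.71.
Step 4 — H = 9.067e-05 + j0.009521.
Step 5 — Magnitude: |H| = 0.009522 (-40.4 dB); phase: φ = 89.5°.

|H| = 0.009522 (-40.4 dB), φ = 89.5°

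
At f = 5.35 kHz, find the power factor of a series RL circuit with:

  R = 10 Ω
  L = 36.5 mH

Step 1 — Angular frequency: ω = 2π·f = 2π·5350 = 3.362e+04 rad/s.
Step 2 — Component impedances:
  R: Z = R = 10 Ω
  L: Z = jωL = j·3.362e+04·0.0365 = 0 + j1227 Ω
Step 3 — Series combination: Z_total = R + L = 10 + j1227 Ω = 1227∠89.5° Ω.
Step 4 — Power factor: PF = cos(φ) = Re(Z)/|Z| = 10/1227 = 0.00815.
Step 5 — Type: Im(Z) = 1227 ⇒ lagging (phase φ = 89.5°).

PF = 0.00815 (lagging, φ = 89.5°)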